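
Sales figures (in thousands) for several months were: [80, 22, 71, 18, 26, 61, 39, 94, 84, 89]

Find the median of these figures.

66

Step 1: Sort the data in ascending order: [18, 22, 26, 39, 61, 71, 80, 84, 89, 94]
Step 2: The number of values is n = 10.
Step 3: Since n is even, the median is the average of positions 5 and 6:
  Median = (61 + 71) / 2 = 66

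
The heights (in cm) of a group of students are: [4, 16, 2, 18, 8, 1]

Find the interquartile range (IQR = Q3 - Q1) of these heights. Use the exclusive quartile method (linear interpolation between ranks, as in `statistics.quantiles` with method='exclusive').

14.75

Step 1: Sort the data: [1, 2, 4, 8, 16, 18]
Step 2: n = 6
Step 3: Using the exclusive quartile method:
  Q1 = 1.75
  Q2 (median) = 6
  Q3 = 16.5
  IQR = Q3 - Q1 = 16.5 - 1.75 = 14.75
Step 4: IQR = 14.75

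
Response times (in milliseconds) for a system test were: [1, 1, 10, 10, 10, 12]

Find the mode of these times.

10

Step 1: Count the frequency of each value:
  1: appears 2 time(s)
  10: appears 3 time(s)
  12: appears 1 time(s)
Step 2: The value 10 appears most frequently (3 times).
Step 3: Mode = 10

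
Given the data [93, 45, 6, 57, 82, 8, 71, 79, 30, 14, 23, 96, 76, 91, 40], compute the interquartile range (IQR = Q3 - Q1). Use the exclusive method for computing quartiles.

59

Step 1: Sort the data: [6, 8, 14, 23, 30, 40, 45, 57, 71, 76, 79, 82, 91, 93, 96]
Step 2: n = 15
Step 3: Using the exclusive quartile method:
  Q1 = 23
  Q2 (median) = 57
  Q3 = 82
  IQR = Q3 - Q1 = 82 - 23 = 59
Step 4: IQR = 59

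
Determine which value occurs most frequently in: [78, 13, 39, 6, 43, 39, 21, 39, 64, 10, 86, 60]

39

Step 1: Count the frequency of each value:
  6: appears 1 time(s)
  10: appears 1 time(s)
  13: appears 1 time(s)
  21: appears 1 time(s)
  39: appears 3 time(s)
  43: appears 1 time(s)
  60: appears 1 time(s)
  64: appears 1 time(s)
  78: appears 1 time(s)
  86: appears 1 time(s)
Step 2: The value 39 appears most frequently (3 times).
Step 3: Mode = 39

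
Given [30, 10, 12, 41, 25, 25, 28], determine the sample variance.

113.619

Step 1: Compute the mean: (30 + 10 + 12 + 41 + 25 + 25 + 28) / 7 = 24.4286
Step 2: Compute squared deviations from the mean:
  (30 - 24.4286)^2 = 31.0408
  (10 - 24.4286)^2 = 208.1837
  (12 - 24.4286)^2 = 154.4694
  (41 - 24.4286)^2 = 274.6122
  (25 - 24.4286)^2 = 0.3265
  (25 - 24.4286)^2 = 0.3265
  (28 - 24.4286)^2 = 12.7551
Step 3: Sum of squared deviations = 681.7143
Step 4: Sample variance = 681.7143 / 6 = 113.619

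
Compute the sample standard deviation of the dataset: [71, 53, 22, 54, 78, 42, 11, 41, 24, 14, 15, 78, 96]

28.2797

Step 1: Compute the mean: 46.0769
Step 2: Sum of squared deviations from the mean: 9596.9231
Step 3: Sample variance = 9596.9231 / 12 = 799.7436
Step 4: Standard deviation = sqrt(799.7436) = 28.2797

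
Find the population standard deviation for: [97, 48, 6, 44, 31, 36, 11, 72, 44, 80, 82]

28.1343

Step 1: Compute the mean: 50.0909
Step 2: Sum of squared deviations from the mean: 8706.9091
Step 3: Population variance = 8706.9091 / 11 = 791.5372
Step 4: Standard deviation = sqrt(791.5372) = 28.1343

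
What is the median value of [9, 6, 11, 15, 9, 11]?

10

Step 1: Sort the data in ascending order: [6, 9, 9, 11, 11, 15]
Step 2: The number of values is n = 6.
Step 3: Since n is even, the median is the average of positions 3 and 4:
  Median = (9 + 11) / 2 = 10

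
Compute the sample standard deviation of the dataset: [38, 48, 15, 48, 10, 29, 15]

16.1038

Step 1: Compute the mean: 29
Step 2: Sum of squared deviations from the mean: 1556
Step 3: Sample variance = 1556 / 6 = 259.3333
Step 4: Standard deviation = sqrt(259.3333) = 16.1038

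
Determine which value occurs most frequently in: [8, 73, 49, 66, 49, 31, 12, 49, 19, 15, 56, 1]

49

Step 1: Count the frequency of each value:
  1: appears 1 time(s)
  8: appears 1 time(s)
  12: appears 1 time(s)
  15: appears 1 time(s)
  19: appears 1 time(s)
  31: appears 1 time(s)
  49: appears 3 time(s)
  56: appears 1 time(s)
  66: appears 1 time(s)
  73: appears 1 time(s)
Step 2: The value 49 appears most frequently (3 times).
Step 3: Mode = 49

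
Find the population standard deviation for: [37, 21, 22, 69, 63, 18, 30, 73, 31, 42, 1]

21.8341

Step 1: Compute the mean: 37
Step 2: Sum of squared deviations from the mean: 5244
Step 3: Population variance = 5244 / 11 = 476.7273
Step 4: Standard deviation = sqrt(476.7273) = 21.8341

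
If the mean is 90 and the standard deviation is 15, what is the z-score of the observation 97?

0.4667

Step 1: Recall the z-score formula: z = (x - mu) / sigma
Step 2: Substitute values: z = (97 - 90) / 15
Step 3: z = 7 / 15 = 0.4667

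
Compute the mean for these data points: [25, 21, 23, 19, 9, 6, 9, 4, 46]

18

Step 1: Sum all values: 25 + 21 + 23 + 19 + 9 + 6 + 9 + 4 + 46 = 162
Step 2: Count the number of values: n = 9
Step 3: Mean = sum / n = 162 / 9 = 18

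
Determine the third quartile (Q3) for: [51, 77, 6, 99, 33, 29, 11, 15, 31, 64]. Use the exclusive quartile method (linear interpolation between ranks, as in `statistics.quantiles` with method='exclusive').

67.25

Step 1: Sort the data: [6, 11, 15, 29, 31, 33, 51, 64, 77, 99]
Step 2: n = 10
Step 3: Using the exclusive quartile method:
  Q1 = 14
  Q2 (median) = 32
  Q3 = 67.25
  IQR = Q3 - Q1 = 67.25 - 14 = 53.25
Step 4: Q3 = 67.25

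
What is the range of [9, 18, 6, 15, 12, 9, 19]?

13

Step 1: Identify the maximum value: max = 19
Step 2: Identify the minimum value: min = 6
Step 3: Range = max - min = 19 - 6 = 13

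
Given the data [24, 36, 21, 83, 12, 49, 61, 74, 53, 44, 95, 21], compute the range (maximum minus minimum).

83

Step 1: Identify the maximum value: max = 95
Step 2: Identify the minimum value: min = 12
Step 3: Range = max - min = 95 - 12 = 83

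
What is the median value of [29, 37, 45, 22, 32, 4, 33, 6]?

30.5

Step 1: Sort the data in ascending order: [4, 6, 22, 29, 32, 33, 37, 45]
Step 2: The number of values is n = 8.
Step 3: Since n is even, the median is the average of positions 4 and 5:
  Median = (29 + 32) / 2 = 30.5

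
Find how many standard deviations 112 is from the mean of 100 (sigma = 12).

1

Step 1: Recall the z-score formula: z = (x - mu) / sigma
Step 2: Substitute values: z = (112 - 100) / 12
Step 3: z = 12 / 12 = 1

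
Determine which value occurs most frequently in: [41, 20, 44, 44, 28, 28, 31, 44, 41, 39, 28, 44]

44

Step 1: Count the frequency of each value:
  20: appears 1 time(s)
  28: appears 3 time(s)
  31: appears 1 time(s)
  39: appears 1 time(s)
  41: appears 2 time(s)
  44: appears 4 time(s)
Step 2: The value 44 appears most frequently (4 times).
Step 3: Mode = 44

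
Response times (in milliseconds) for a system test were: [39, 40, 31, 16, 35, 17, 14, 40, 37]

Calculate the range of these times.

26

Step 1: Identify the maximum value: max = 40
Step 2: Identify the minimum value: min = 14
Step 3: Range = max - min = 40 - 14 = 26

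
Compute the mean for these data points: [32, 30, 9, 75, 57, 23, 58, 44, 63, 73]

46.4

Step 1: Sum all values: 32 + 30 + 9 + 75 + 57 + 23 + 58 + 44 + 63 + 73 = 464
Step 2: Count the number of values: n = 10
Step 3: Mean = sum / n = 464 / 10 = 46.4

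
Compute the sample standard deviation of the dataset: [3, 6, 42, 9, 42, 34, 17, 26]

15.9009

Step 1: Compute the mean: 22.375
Step 2: Sum of squared deviations from the mean: 1769.875
Step 3: Sample variance = 1769.875 / 7 = 252.8393
Step 4: Standard deviation = sqrt(252.8393) = 15.9009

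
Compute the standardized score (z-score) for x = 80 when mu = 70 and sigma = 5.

2

Step 1: Recall the z-score formula: z = (x - mu) / sigma
Step 2: Substitute values: z = (80 - 70) / 5
Step 3: z = 10 / 5 = 2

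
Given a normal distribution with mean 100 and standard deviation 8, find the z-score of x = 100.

0

Step 1: Recall the z-score formula: z = (x - mu) / sigma
Step 2: Substitute values: z = (100 - 100) / 8
Step 3: z = 0 / 8 = 0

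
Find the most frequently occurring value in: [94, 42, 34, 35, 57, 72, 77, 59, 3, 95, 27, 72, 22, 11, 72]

72

Step 1: Count the frequency of each value:
  3: appears 1 time(s)
  11: appears 1 time(s)
  22: appears 1 time(s)
  27: appears 1 time(s)
  34: appears 1 time(s)
  35: appears 1 time(s)
  42: appears 1 time(s)
  57: appears 1 time(s)
  59: appears 1 time(s)
  72: appears 3 time(s)
  77: appears 1 time(s)
  94: appears 1 time(s)
  95: appears 1 time(s)
Step 2: The value 72 appears most frequently (3 times).
Step 3: Mode = 72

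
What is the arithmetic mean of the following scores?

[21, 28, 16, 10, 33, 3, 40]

21.5714

Step 1: Sum all values: 21 + 28 + 16 + 10 + 33 + 3 + 40 = 151
Step 2: Count the number of values: n = 7
Step 3: Mean = sum / n = 151 / 7 = 21.5714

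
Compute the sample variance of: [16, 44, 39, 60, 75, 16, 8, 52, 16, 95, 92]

978.2545

Step 1: Compute the mean: (16 + 44 + 39 + 60 + 75 + 16 + 8 + 52 + 16 + 95 + 92) / 11 = 46.6364
Step 2: Compute squared deviations from the mean:
  (16 - 46.6364)^2 = 938.5868
  (44 - 46.6364)^2 = 6.9504
  (39 - 46.6364)^2 = 58.314
  (60 - 46.6364)^2 = 178.5868
  (75 - 46.6364)^2 = 804.4959
  (16 - 46.6364)^2 = 938.5868
  (8 - 46.6364)^2 = 1492.7686
  (52 - 46.6364)^2 = 28.7686
  (16 - 46.6364)^2 = 938.5868
  (95 - 46.6364)^2 = 2339.0413
  (92 - 46.6364)^2 = 2057.8595
Step 3: Sum of squared deviations = 9782.5455
Step 4: Sample variance = 9782.5455 / 10 = 978.2545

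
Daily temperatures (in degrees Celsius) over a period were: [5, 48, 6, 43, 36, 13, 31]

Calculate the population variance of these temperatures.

272.5714

Step 1: Compute the mean: (5 + 48 + 6 + 43 + 36 + 13 + 31) / 7 = 26
Step 2: Compute squared deviations from the mean:
  (5 - 26)^2 = 441
  (48 - 26)^2 = 484
  (6 - 26)^2 = 400
  (43 - 26)^2 = 289
  (36 - 26)^2 = 100
  (13 - 26)^2 = 169
  (31 - 26)^2 = 25
Step 3: Sum of squared deviations = 1908
Step 4: Population variance = 1908 / 7 = 272.5714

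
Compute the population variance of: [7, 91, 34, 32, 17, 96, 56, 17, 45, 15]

888

Step 1: Compute the mean: (7 + 91 + 34 + 32 + 17 + 96 + 56 + 17 + 45 + 15) / 10 = 41
Step 2: Compute squared deviations from the mean:
  (7 - 41)^2 = 1156
  (91 - 41)^2 = 2500
  (34 - 41)^2 = 49
  (32 - 41)^2 = 81
  (17 - 41)^2 = 576
  (96 - 41)^2 = 3025
  (56 - 41)^2 = 225
  (17 - 41)^2 = 576
  (45 - 41)^2 = 16
  (15 - 41)^2 = 676
Step 3: Sum of squared deviations = 8880
Step 4: Population variance = 8880 / 10 = 888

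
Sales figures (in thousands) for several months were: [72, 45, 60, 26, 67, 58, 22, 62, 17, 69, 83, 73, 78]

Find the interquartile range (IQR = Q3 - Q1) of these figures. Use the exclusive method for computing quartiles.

37

Step 1: Sort the data: [17, 22, 26, 45, 58, 60, 62, 67, 69, 72, 73, 78, 83]
Step 2: n = 13
Step 3: Using the exclusive quartile method:
  Q1 = 35.5
  Q2 (median) = 62
  Q3 = 72.5
  IQR = Q3 - Q1 = 72.5 - 35.5 = 37
Step 4: IQR = 37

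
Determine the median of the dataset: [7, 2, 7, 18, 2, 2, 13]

7

Step 1: Sort the data in ascending order: [2, 2, 2, 7, 7, 13, 18]
Step 2: The number of values is n = 7.
Step 3: Since n is odd, the median is the middle value at position 4: 7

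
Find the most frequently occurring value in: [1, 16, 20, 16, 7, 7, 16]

16

Step 1: Count the frequency of each value:
  1: appears 1 time(s)
  7: appears 2 time(s)
  16: appears 3 time(s)
  20: appears 1 time(s)
Step 2: The value 16 appears most frequently (3 times).
Step 3: Mode = 16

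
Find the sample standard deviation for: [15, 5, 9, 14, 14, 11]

3.8297

Step 1: Compute the mean: 11.3333
Step 2: Sum of squared deviations from the mean: 73.3333
Step 3: Sample variance = 73.3333 / 5 = 14.6667
Step 4: Standard deviation = sqrt(14.6667) = 3.8297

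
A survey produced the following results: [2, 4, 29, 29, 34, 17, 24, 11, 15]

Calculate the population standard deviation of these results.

10.7703

Step 1: Compute the mean: 18.3333
Step 2: Sum of squared deviations from the mean: 1044
Step 3: Population variance = 1044 / 9 = 116
Step 4: Standard deviation = sqrt(116) = 10.7703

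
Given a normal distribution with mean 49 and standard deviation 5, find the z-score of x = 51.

0.4

Step 1: Recall the z-score formula: z = (x - mu) / sigma
Step 2: Substitute values: z = (51 - 49) / 5
Step 3: z = 2 / 5 = 0.4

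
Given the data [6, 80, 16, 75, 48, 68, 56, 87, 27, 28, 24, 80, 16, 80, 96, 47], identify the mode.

80

Step 1: Count the frequency of each value:
  6: appears 1 time(s)
  16: appears 2 time(s)
  24: appears 1 time(s)
  27: appears 1 time(s)
  28: appears 1 time(s)
  47: appears 1 time(s)
  48: appears 1 time(s)
  56: appears 1 time(s)
  68: appears 1 time(s)
  75: appears 1 time(s)
  80: appears 3 time(s)
  87: appears 1 time(s)
  96: appears 1 time(s)
Step 2: The value 80 appears most frequently (3 times).
Step 3: Mode = 80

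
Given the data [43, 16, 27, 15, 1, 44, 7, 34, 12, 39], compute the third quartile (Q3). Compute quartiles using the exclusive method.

40

Step 1: Sort the data: [1, 7, 12, 15, 16, 27, 34, 39, 43, 44]
Step 2: n = 10
Step 3: Using the exclusive quartile method:
  Q1 = 10.75
  Q2 (median) = 21.5
  Q3 = 40
  IQR = Q3 - Q1 = 40 - 10.75 = 29.25
Step 4: Q3 = 40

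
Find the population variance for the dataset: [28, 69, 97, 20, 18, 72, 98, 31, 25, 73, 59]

837.8678

Step 1: Compute the mean: (28 + 69 + 97 + 20 + 18 + 72 + 98 + 31 + 25 + 73 + 59) / 11 = 53.6364
Step 2: Compute squared deviations from the mean:
  (28 - 53.6364)^2 = 657.2231
  (69 - 53.6364)^2 = 236.0413
  (97 - 53.6364)^2 = 1880.405
  (20 - 53.6364)^2 = 1131.405
  (18 - 53.6364)^2 = 1269.9504
  (72 - 53.6364)^2 = 337.2231
  (98 - 53.6364)^2 = 1968.1322
  (31 - 53.6364)^2 = 512.405
  (25 - 53.6364)^2 = 820.0413
  (73 - 53.6364)^2 = 374.9504
  (59 - 53.6364)^2 = 28.7686
Step 3: Sum of squared deviations = 9216.5455
Step 4: Population variance = 9216.5455 / 11 = 837.8678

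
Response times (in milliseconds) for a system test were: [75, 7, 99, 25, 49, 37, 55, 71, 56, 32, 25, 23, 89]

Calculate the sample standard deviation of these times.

27.9393

Step 1: Compute the mean: 49.4615
Step 2: Sum of squared deviations from the mean: 9367.2308
Step 3: Sample variance = 9367.2308 / 12 = 780.6026
Step 4: Standard deviation = sqrt(780.6026) = 27.9393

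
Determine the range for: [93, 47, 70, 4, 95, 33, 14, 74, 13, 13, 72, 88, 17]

91

Step 1: Identify the maximum value: max = 95
Step 2: Identify the minimum value: min = 4
Step 3: Range = max - min = 95 - 4 = 91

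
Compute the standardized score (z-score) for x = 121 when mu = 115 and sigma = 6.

1

Step 1: Recall the z-score formula: z = (x - mu) / sigma
Step 2: Substitute values: z = (121 - 115) / 6
Step 3: z = 6 / 6 = 1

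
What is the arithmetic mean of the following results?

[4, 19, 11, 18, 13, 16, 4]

12.1429

Step 1: Sum all values: 4 + 19 + 11 + 18 + 13 + 16 + 4 = 85
Step 2: Count the number of values: n = 7
Step 3: Mean = sum / n = 85 / 7 = 12.1429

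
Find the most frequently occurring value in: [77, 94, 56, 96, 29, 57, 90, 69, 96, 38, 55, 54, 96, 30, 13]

96

Step 1: Count the frequency of each value:
  13: appears 1 time(s)
  29: appears 1 time(s)
  30: appears 1 time(s)
  38: appears 1 time(s)
  54: appears 1 time(s)
  55: appears 1 time(s)
  56: appears 1 time(s)
  57: appears 1 time(s)
  69: appears 1 time(s)
  77: appears 1 time(s)
  90: appears 1 time(s)
  94: appears 1 time(s)
  96: appears 3 time(s)
Step 2: The value 96 appears most frequently (3 times).
Step 3: Mode = 96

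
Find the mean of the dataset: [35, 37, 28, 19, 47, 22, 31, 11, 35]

29.4444

Step 1: Sum all values: 35 + 37 + 28 + 19 + 47 + 22 + 31 + 11 + 35 = 265
Step 2: Count the number of values: n = 9
Step 3: Mean = sum / n = 265 / 9 = 29.4444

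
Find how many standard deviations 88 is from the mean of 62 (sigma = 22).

1.1818

Step 1: Recall the z-score formula: z = (x - mu) / sigma
Step 2: Substitute values: z = (88 - 62) / 22
Step 3: z = 26 / 22 = 1.1818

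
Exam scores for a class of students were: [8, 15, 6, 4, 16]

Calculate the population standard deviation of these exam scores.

4.8332

Step 1: Compute the mean: 9.8
Step 2: Sum of squared deviations from the mean: 116.8
Step 3: Population variance = 116.8 / 5 = 23.36
Step 4: Standard deviation = sqrt(23.36) = 4.8332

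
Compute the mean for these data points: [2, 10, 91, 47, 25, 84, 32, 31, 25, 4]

35.1

Step 1: Sum all values: 2 + 10 + 91 + 47 + 25 + 84 + 32 + 31 + 25 + 4 = 351
Step 2: Count the number of values: n = 10
Step 3: Mean = sum / n = 351 / 10 = 35.1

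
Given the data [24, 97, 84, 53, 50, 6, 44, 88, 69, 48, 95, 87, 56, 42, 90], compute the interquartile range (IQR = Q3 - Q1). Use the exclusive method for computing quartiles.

44

Step 1: Sort the data: [6, 24, 42, 44, 48, 50, 53, 56, 69, 84, 87, 88, 90, 95, 97]
Step 2: n = 15
Step 3: Using the exclusive quartile method:
  Q1 = 44
  Q2 (median) = 56
  Q3 = 88
  IQR = Q3 - Q1 = 88 - 44 = 44
Step 4: IQR = 44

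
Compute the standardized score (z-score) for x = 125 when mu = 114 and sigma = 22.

0.5

Step 1: Recall the z-score formula: z = (x - mu) / sigma
Step 2: Substitute values: z = (125 - 114) / 22
Step 3: z = 11 / 22 = 0.5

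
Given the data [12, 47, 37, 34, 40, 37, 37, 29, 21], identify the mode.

37

Step 1: Count the frequency of each value:
  12: appears 1 time(s)
  21: appears 1 time(s)
  29: appears 1 time(s)
  34: appears 1 time(s)
  37: appears 3 time(s)
  40: appears 1 time(s)
  47: appears 1 time(s)
Step 2: The value 37 appears most frequently (3 times).
Step 3: Mode = 37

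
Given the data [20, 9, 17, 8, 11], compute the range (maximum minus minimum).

12

Step 1: Identify the maximum value: max = 20
Step 2: Identify the minimum value: min = 8
Step 3: Range = max - min = 20 - 8 = 12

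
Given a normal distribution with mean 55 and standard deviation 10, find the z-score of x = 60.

0.5

Step 1: Recall the z-score formula: z = (x - mu) / sigma
Step 2: Substitute values: z = (60 - 55) / 10
Step 3: z = 5 / 10 = 0.5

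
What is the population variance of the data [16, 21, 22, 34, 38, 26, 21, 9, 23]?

67.5556

Step 1: Compute the mean: (16 + 21 + 22 + 34 + 38 + 26 + 21 + 9 + 23) / 9 = 23.3333
Step 2: Compute squared deviations from the mean:
  (16 - 23.3333)^2 = 53.7778
  (21 - 23.3333)^2 = 5.4444
  (22 - 23.3333)^2 = 1.7778
  (34 - 23.3333)^2 = 113.7778
  (38 - 23.3333)^2 = 215.1111
  (26 - 23.3333)^2 = 7.1111
  (21 - 23.3333)^2 = 5.4444
  (9 - 23.3333)^2 = 205.4444
  (23 - 23.3333)^2 = 0.1111
Step 3: Sum of squared deviations = 608
Step 4: Population variance = 608 / 9 = 67.5556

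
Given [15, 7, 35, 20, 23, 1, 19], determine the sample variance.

122.1429

Step 1: Compute the mean: (15 + 7 + 35 + 20 + 23 + 1 + 19) / 7 = 17.1429
Step 2: Compute squared deviations from the mean:
  (15 - 17.1429)^2 = 4.5918
  (7 - 17.1429)^2 = 102.8776
  (35 - 17.1429)^2 = 318.8776
  (20 - 17.1429)^2 = 8.1633
  (23 - 17.1429)^2 = 34.3061
  (1 - 17.1429)^2 = 260.5918
  (19 - 17.1429)^2 = 3.449
Step 3: Sum of squared deviations = 732.8571
Step 4: Sample variance = 732.8571 / 6 = 122.1429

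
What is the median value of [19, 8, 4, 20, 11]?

11

Step 1: Sort the data in ascending order: [4, 8, 11, 19, 20]
Step 2: The number of values is n = 5.
Step 3: Since n is odd, the median is the middle value at position 3: 11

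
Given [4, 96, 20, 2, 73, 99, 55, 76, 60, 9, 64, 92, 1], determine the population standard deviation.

36.3836

Step 1: Compute the mean: 50.0769
Step 2: Sum of squared deviations from the mean: 17208.9231
Step 3: Population variance = 17208.9231 / 13 = 1323.7633
Step 4: Standard deviation = sqrt(1323.7633) = 36.3836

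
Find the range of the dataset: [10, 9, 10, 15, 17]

8

Step 1: Identify the maximum value: max = 17
Step 2: Identify the minimum value: min = 9
Step 3: Range = max - min = 17 - 9 = 8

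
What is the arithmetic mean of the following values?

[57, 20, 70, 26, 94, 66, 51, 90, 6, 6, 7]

44.8182

Step 1: Sum all values: 57 + 20 + 70 + 26 + 94 + 66 + 51 + 90 + 6 + 6 + 7 = 493
Step 2: Count the number of values: n = 11
Step 3: Mean = sum / n = 493 / 11 = 44.8182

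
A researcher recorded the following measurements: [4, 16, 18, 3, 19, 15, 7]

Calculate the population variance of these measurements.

39.9184

Step 1: Compute the mean: (4 + 16 + 18 + 3 + 19 + 15 + 7) / 7 = 11.7143
Step 2: Compute squared deviations from the mean:
  (4 - 11.7143)^2 = 59.5102
  (16 - 11.7143)^2 = 18.3673
  (18 - 11.7143)^2 = 39.5102
  (3 - 11.7143)^2 = 75.9388
  (19 - 11.7143)^2 = 53.0816
  (15 - 11.7143)^2 = 10.7959
  (7 - 11.7143)^2 = 22.2245
Step 3: Sum of squared deviations = 279.4286
Step 4: Population variance = 279.4286 / 7 = 39.9184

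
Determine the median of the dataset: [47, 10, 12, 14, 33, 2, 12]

12

Step 1: Sort the data in ascending order: [2, 10, 12, 12, 14, 33, 47]
Step 2: The number of values is n = 7.
Step 3: Since n is odd, the median is the middle value at position 4: 12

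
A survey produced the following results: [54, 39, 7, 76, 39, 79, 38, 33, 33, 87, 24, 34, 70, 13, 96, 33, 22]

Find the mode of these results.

33

Step 1: Count the frequency of each value:
  7: appears 1 time(s)
  13: appears 1 time(s)
  22: appears 1 time(s)
  24: appears 1 time(s)
  33: appears 3 time(s)
  34: appears 1 time(s)
  38: appears 1 time(s)
  39: appears 2 time(s)
  54: appears 1 time(s)
  70: appears 1 time(s)
  76: appears 1 time(s)
  79: appears 1 time(s)
  87: appears 1 time(s)
  96: appears 1 time(s)
Step 2: The value 33 appears most frequently (3 times).
Step 3: Mode = 33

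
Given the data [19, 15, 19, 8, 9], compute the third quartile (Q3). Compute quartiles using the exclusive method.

19

Step 1: Sort the data: [8, 9, 15, 19, 19]
Step 2: n = 5
Step 3: Using the exclusive quartile method:
  Q1 = 8.5
  Q2 (median) = 15
  Q3 = 19
  IQR = Q3 - Q1 = 19 - 8.5 = 10.5
Step 4: Q3 = 19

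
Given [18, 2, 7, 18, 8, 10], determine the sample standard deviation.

6.3797

Step 1: Compute the mean: 10.5
Step 2: Sum of squared deviations from the mean: 203.5
Step 3: Sample variance = 203.5 / 5 = 40.7
Step 4: Standard deviation = sqrt(40.7) = 6.3797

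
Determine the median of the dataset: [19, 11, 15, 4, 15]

15

Step 1: Sort the data in ascending order: [4, 11, 15, 15, 19]
Step 2: The number of values is n = 5.
Step 3: Since n is odd, the median is the middle value at position 3: 15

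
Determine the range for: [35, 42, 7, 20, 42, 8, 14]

35

Step 1: Identify the maximum value: max = 42
Step 2: Identify the minimum value: min = 7
Step 3: Range = max - min = 42 - 7 = 35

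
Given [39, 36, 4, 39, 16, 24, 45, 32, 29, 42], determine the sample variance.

164.0444

Step 1: Compute the mean: (39 + 36 + 4 + 39 + 16 + 24 + 45 + 32 + 29 + 42) / 10 = 30.6
Step 2: Compute squared deviations from the mean:
  (39 - 30.6)^2 = 70.56
  (36 - 30.6)^2 = 29.16
  (4 - 30.6)^2 = 707.56
  (39 - 30.6)^2 = 70.56
  (16 - 30.6)^2 = 213.16
  (24 - 30.6)^2 = 43.56
  (45 - 30.6)^2 = 207.36
  (32 - 30.6)^2 = 1.96
  (29 - 30.6)^2 = 2.56
  (42 - 30.6)^2 = 129.96
Step 3: Sum of squared deviations = 1476.4
Step 4: Sample variance = 1476.4 / 9 = 164.0444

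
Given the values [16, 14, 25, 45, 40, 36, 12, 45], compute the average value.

29.125

Step 1: Sum all values: 16 + 14 + 25 + 45 + 40 + 36 + 12 + 45 = 233
Step 2: Count the number of values: n = 8
Step 3: Mean = sum / n = 233 / 8 = 29.125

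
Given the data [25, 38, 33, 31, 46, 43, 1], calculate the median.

33

Step 1: Sort the data in ascending order: [1, 25, 31, 33, 38, 43, 46]
Step 2: The number of values is n = 7.
Step 3: Since n is odd, the median is the middle value at position 4: 33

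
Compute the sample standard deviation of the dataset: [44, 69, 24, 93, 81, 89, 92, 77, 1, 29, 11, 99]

35.2535

Step 1: Compute the mean: 59.0833
Step 2: Sum of squared deviations from the mean: 13670.9167
Step 3: Sample variance = 13670.9167 / 11 = 1242.8106
Step 4: Standard deviation = sqrt(1242.8106) = 35.2535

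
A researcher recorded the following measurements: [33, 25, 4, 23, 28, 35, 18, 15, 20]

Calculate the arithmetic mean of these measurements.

22.3333

Step 1: Sum all values: 33 + 25 + 4 + 23 + 28 + 35 + 18 + 15 + 20 = 201
Step 2: Count the number of values: n = 9
Step 3: Mean = sum / n = 201 / 9 = 22.3333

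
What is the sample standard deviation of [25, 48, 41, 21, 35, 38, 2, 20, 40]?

14.2478

Step 1: Compute the mean: 30
Step 2: Sum of squared deviations from the mean: 1624
Step 3: Sample variance = 1624 / 8 = 203
Step 4: Standard deviation = sqrt(203) = 14.2478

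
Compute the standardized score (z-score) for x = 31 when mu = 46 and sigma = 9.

-1.6667

Step 1: Recall the z-score formula: z = (x - mu) / sigma
Step 2: Substitute values: z = (31 - 46) / 9
Step 3: z = -15 / 9 = -1.6667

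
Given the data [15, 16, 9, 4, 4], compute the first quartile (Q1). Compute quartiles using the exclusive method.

4

Step 1: Sort the data: [4, 4, 9, 15, 16]
Step 2: n = 5
Step 3: Using the exclusive quartile method:
  Q1 = 4
  Q2 (median) = 9
  Q3 = 15.5
  IQR = Q3 - Q1 = 15.5 - 4 = 11.5
Step 4: Q1 = 4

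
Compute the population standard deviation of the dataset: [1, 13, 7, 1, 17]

6.4

Step 1: Compute the mean: 7.8
Step 2: Sum of squared deviations from the mean: 204.8
Step 3: Population variance = 204.8 / 5 = 40.96
Step 4: Standard deviation = sqrt(40.96) = 6.4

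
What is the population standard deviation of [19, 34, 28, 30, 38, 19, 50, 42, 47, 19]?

11.0109

Step 1: Compute the mean: 32.6
Step 2: Sum of squared deviations from the mean: 1212.4
Step 3: Population variance = 1212.4 / 10 = 121.24
Step 4: Standard deviation = sqrt(121.24) = 11.0109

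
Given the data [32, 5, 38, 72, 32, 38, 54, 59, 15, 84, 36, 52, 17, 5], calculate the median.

37

Step 1: Sort the data in ascending order: [5, 5, 15, 17, 32, 32, 36, 38, 38, 52, 54, 59, 72, 84]
Step 2: The number of values is n = 14.
Step 3: Since n is even, the median is the average of positions 7 and 8:
  Median = (36 + 38) / 2 = 37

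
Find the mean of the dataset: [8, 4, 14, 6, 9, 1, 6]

6.8571

Step 1: Sum all values: 8 + 4 + 14 + 6 + 9 + 1 + 6 = 48
Step 2: Count the number of values: n = 7
Step 3: Mean = sum / n = 48 / 7 = 6.8571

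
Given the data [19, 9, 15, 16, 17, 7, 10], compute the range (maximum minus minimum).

12

Step 1: Identify the maximum value: max = 19
Step 2: Identify the minimum value: min = 7
Step 3: Range = max - min = 19 - 7 = 12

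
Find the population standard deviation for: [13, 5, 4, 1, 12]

4.6904

Step 1: Compute the mean: 7
Step 2: Sum of squared deviations from the mean: 110
Step 3: Population variance = 110 / 5 = 22
Step 4: Standard deviation = sqrt(22) = 4.6904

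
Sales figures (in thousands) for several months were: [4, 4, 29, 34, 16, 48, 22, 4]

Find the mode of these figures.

4

Step 1: Count the frequency of each value:
  4: appears 3 time(s)
  16: appears 1 time(s)
  22: appears 1 time(s)
  29: appears 1 time(s)
  34: appears 1 time(s)
  48: appears 1 time(s)
Step 2: The value 4 appears most frequently (3 times).
Step 3: Mode = 4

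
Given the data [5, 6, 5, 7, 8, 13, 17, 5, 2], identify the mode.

5

Step 1: Count the frequency of each value:
  2: appears 1 time(s)
  5: appears 3 time(s)
  6: appears 1 time(s)
  7: appears 1 time(s)
  8: appears 1 time(s)
  13: appears 1 time(s)
  17: appears 1 time(s)
Step 2: The value 5 appears most frequently (3 times).
Step 3: Mode = 5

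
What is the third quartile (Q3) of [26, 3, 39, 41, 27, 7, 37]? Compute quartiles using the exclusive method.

39

Step 1: Sort the data: [3, 7, 26, 27, 37, 39, 41]
Step 2: n = 7
Step 3: Using the exclusive quartile method:
  Q1 = 7
  Q2 (median) = 27
  Q3 = 39
  IQR = Q3 - Q1 = 39 - 7 = 32
Step 4: Q3 = 39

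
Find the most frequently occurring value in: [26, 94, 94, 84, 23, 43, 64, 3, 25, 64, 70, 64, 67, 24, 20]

64

Step 1: Count the frequency of each value:
  3: appears 1 time(s)
  20: appears 1 time(s)
  23: appears 1 time(s)
  24: appears 1 time(s)
  25: appears 1 time(s)
  26: appears 1 time(s)
  43: appears 1 time(s)
  64: appears 3 time(s)
  67: appears 1 time(s)
  70: appears 1 time(s)
  84: appears 1 time(s)
  94: appears 2 time(s)
Step 2: The value 64 appears most frequently (3 times).
Step 3: Mode = 64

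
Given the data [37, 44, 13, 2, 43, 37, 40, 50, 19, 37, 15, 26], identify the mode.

37

Step 1: Count the frequency of each value:
  2: appears 1 time(s)
  13: appears 1 time(s)
  15: appears 1 time(s)
  19: appears 1 time(s)
  26: appears 1 time(s)
  37: appears 3 time(s)
  40: appears 1 time(s)
  43: appears 1 time(s)
  44: appears 1 time(s)
  50: appears 1 time(s)
Step 2: The value 37 appears most frequently (3 times).
Step 3: Mode = 37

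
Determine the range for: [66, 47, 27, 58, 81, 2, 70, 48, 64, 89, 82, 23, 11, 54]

87

Step 1: Identify the maximum value: max = 89
Step 2: Identify the minimum value: min = 2
Step 3: Range = max - min = 89 - 2 = 87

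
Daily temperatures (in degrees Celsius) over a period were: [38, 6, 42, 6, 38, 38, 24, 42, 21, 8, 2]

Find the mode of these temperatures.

38

Step 1: Count the frequency of each value:
  2: appears 1 time(s)
  6: appears 2 time(s)
  8: appears 1 time(s)
  21: appears 1 time(s)
  24: appears 1 time(s)
  38: appears 3 time(s)
  42: appears 2 time(s)
Step 2: The value 38 appears most frequently (3 times).
Step 3: Mode = 38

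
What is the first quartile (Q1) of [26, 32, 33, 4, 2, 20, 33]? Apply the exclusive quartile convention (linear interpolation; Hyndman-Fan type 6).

4

Step 1: Sort the data: [2, 4, 20, 26, 32, 33, 33]
Step 2: n = 7
Step 3: Using the exclusive quartile method:
  Q1 = 4
  Q2 (median) = 26
  Q3 = 33
  IQR = Q3 - Q1 = 33 - 4 = 29
Step 4: Q1 = 4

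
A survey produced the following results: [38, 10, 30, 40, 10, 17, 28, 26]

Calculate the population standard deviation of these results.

10.8563

Step 1: Compute the mean: 24.875
Step 2: Sum of squared deviations from the mean: 942.875
Step 3: Population variance = 942.875 / 8 = 117.8594
Step 4: Standard deviation = sqrt(117.8594) = 10.8563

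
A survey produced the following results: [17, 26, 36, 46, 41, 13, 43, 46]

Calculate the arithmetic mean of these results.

33.5

Step 1: Sum all values: 17 + 26 + 36 + 46 + 41 + 13 + 43 + 46 = 268
Step 2: Count the number of values: n = 8
Step 3: Mean = sum / n = 268 / 8 = 33.5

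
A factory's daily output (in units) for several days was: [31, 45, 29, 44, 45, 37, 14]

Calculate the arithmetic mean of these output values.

35

Step 1: Sum all values: 31 + 45 + 29 + 44 + 45 + 37 + 14 = 245
Step 2: Count the number of values: n = 7
Step 3: Mean = sum / n = 245 / 7 = 35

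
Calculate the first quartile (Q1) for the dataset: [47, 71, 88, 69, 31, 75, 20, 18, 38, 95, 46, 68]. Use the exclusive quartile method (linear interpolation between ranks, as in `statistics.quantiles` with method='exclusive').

32.75

Step 1: Sort the data: [18, 20, 31, 38, 46, 47, 68, 69, 71, 75, 88, 95]
Step 2: n = 12
Step 3: Using the exclusive quartile method:
  Q1 = 32.75
  Q2 (median) = 57.5
  Q3 = 74
  IQR = Q3 - Q1 = 74 - 32.75 = 41.25
Step 4: Q1 = 32.75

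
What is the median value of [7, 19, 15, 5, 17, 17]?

16

Step 1: Sort the data in ascending order: [5, 7, 15, 17, 17, 19]
Step 2: The number of values is n = 6.
Step 3: Since n is even, the median is the average of positions 3 and 4:
  Median = (15 + 17) / 2 = 16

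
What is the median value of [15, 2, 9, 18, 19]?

15

Step 1: Sort the data in ascending order: [2, 9, 15, 18, 19]
Step 2: The number of values is n = 5.
Step 3: Since n is odd, the median is the middle value at position 3: 15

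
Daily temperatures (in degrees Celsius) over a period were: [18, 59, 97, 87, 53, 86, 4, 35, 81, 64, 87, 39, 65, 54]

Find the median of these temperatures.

61.5

Step 1: Sort the data in ascending order: [4, 18, 35, 39, 53, 54, 59, 64, 65, 81, 86, 87, 87, 97]
Step 2: The number of values is n = 14.
Step 3: Since n is even, the median is the average of positions 7 and 8:
  Median = (59 + 64) / 2 = 61.5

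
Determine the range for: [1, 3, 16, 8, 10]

15

Step 1: Identify the maximum value: max = 16
Step 2: Identify the minimum value: min = 1
Step 3: Range = max - min = 16 - 1 = 15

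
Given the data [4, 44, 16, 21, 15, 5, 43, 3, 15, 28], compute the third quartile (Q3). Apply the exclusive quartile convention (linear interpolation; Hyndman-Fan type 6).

31.75

Step 1: Sort the data: [3, 4, 5, 15, 15, 16, 21, 28, 43, 44]
Step 2: n = 10
Step 3: Using the exclusive quartile method:
  Q1 = 4.75
  Q2 (median) = 15.5
  Q3 = 31.75
  IQR = Q3 - Q1 = 31.75 - 4.75 = 27
Step 4: Q3 = 31.75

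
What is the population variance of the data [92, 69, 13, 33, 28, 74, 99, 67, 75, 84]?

751.84

Step 1: Compute the mean: (92 + 69 + 13 + 33 + 28 + 74 + 99 + 67 + 75 + 84) / 10 = 63.4
Step 2: Compute squared deviations from the mean:
  (92 - 63.4)^2 = 817.96
  (69 - 63.4)^2 = 31.36
  (13 - 63.4)^2 = 2540.16
  (33 - 63.4)^2 = 924.16
  (28 - 63.4)^2 = 1253.16
  (74 - 63.4)^2 = 112.36
  (99 - 63.4)^2 = 1267.36
  (67 - 63.4)^2 = 12.96
  (75 - 63.4)^2 = 134.56
  (84 - 63.4)^2 = 424.36
Step 3: Sum of squared deviations = 7518.4
Step 4: Population variance = 7518.4 / 10 = 751.84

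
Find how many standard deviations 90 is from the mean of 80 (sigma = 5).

2

Step 1: Recall the z-score formula: z = (x - mu) / sigma
Step 2: Substitute values: z = (90 - 80) / 5
Step 3: z = 10 / 5 = 2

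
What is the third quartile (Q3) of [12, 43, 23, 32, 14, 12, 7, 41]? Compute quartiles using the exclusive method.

38.75

Step 1: Sort the data: [7, 12, 12, 14, 23, 32, 41, 43]
Step 2: n = 8
Step 3: Using the exclusive quartile method:
  Q1 = 12
  Q2 (median) = 18.5
  Q3 = 38.75
  IQR = Q3 - Q1 = 38.75 - 12 = 26.75
Step 4: Q3 = 38.75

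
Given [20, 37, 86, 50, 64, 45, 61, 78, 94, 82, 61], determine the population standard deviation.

21.4953

Step 1: Compute the mean: 61.6364
Step 2: Sum of squared deviations from the mean: 5082.5455
Step 3: Population variance = 5082.5455 / 11 = 462.0496
Step 4: Standard deviation = sqrt(462.0496) = 21.4953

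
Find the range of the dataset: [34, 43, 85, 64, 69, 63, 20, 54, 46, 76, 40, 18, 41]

67

Step 1: Identify the maximum value: max = 85
Step 2: Identify the minimum value: min = 18
Step 3: Range = max - min = 85 - 18 = 67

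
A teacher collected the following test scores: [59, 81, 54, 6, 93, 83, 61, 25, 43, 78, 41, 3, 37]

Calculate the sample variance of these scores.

829.5769

Step 1: Compute the mean: (59 + 81 + 54 + 6 + 93 + 83 + 61 + 25 + 43 + 78 + 41 + 3 + 37) / 13 = 51.0769
Step 2: Compute squared deviations from the mean:
  (59 - 51.0769)^2 = 62.7751
  (81 - 51.0769)^2 = 895.3905
  (54 - 51.0769)^2 = 8.5444
  (6 - 51.0769)^2 = 2031.929
  (93 - 51.0769)^2 = 1757.5444
  (83 - 51.0769)^2 = 1019.0828
  (61 - 51.0769)^2 = 98.4675
  (25 - 51.0769)^2 = 680.0059
  (43 - 51.0769)^2 = 65.2367
  (78 - 51.0769)^2 = 724.8521
  (41 - 51.0769)^2 = 101.5444
  (3 - 51.0769)^2 = 2311.3905
  (37 - 51.0769)^2 = 198.1598
Step 3: Sum of squared deviations = 9954.9231
Step 4: Sample variance = 9954.9231 / 12 = 829.5769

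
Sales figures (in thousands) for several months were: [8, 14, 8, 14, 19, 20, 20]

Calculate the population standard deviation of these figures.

4.8613

Step 1: Compute the mean: 14.7143
Step 2: Sum of squared deviations from the mean: 165.4286
Step 3: Population variance = 165.4286 / 7 = 23.6327
Step 4: Standard deviation = sqrt(23.6327) = 4.8613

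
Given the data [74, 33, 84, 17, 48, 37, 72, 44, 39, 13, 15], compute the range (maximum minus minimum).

71

Step 1: Identify the maximum value: max = 84
Step 2: Identify the minimum value: min = 13
Step 3: Range = max - min = 84 - 13 = 71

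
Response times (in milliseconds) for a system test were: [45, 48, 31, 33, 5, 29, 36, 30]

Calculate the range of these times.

43

Step 1: Identify the maximum value: max = 48
Step 2: Identify the minimum value: min = 5
Step 3: Range = max - min = 48 - 5 = 43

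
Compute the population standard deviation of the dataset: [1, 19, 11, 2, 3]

6.8819

Step 1: Compute the mean: 7.2
Step 2: Sum of squared deviations from the mean: 236.8
Step 3: Population variance = 236.8 / 5 = 47.36
Step 4: Standard deviation = sqrt(47.36) = 6.8819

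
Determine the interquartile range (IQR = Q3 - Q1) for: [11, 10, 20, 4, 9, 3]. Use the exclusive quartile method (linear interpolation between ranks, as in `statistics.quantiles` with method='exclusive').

9.5

Step 1: Sort the data: [3, 4, 9, 10, 11, 20]
Step 2: n = 6
Step 3: Using the exclusive quartile method:
  Q1 = 3.75
  Q2 (median) = 9.5
  Q3 = 13.25
  IQR = Q3 - Q1 = 13.25 - 3.75 = 9.5
Step 4: IQR = 9.5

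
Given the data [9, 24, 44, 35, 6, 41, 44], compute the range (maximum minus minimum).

38

Step 1: Identify the maximum value: max = 44
Step 2: Identify the minimum value: min = 6
Step 3: Range = max - min = 44 - 6 = 38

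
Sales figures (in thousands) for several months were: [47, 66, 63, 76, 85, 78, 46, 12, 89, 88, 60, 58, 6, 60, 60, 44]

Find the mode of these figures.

60

Step 1: Count the frequency of each value:
  6: appears 1 time(s)
  12: appears 1 time(s)
  44: appears 1 time(s)
  46: appears 1 time(s)
  47: appears 1 time(s)
  58: appears 1 time(s)
  60: appears 3 time(s)
  63: appears 1 time(s)
  66: appears 1 time(s)
  76: appears 1 time(s)
  78: appears 1 time(s)
  85: appears 1 time(s)
  88: appears 1 time(s)
  89: appears 1 time(s)
Step 2: The value 60 appears most frequently (3 times).
Step 3: Mode = 60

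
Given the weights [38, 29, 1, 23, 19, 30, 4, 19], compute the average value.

20.375

Step 1: Sum all values: 38 + 29 + 1 + 23 + 19 + 30 + 4 + 19 = 163
Step 2: Count the number of values: n = 8
Step 3: Mean = sum / n = 163 / 8 = 20.375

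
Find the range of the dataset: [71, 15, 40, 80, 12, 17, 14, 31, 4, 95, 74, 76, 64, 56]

91

Step 1: Identify the maximum value: max = 95
Step 2: Identify the minimum value: min = 4
Step 3: Range = max - min = 95 - 4 = 91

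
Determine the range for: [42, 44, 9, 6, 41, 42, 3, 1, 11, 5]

43

Step 1: Identify the maximum value: max = 44
Step 2: Identify the minimum value: min = 1
Step 3: Range = max - min = 44 - 1 = 43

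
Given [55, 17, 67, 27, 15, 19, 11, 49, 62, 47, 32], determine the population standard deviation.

19.3031

Step 1: Compute the mean: 36.4545
Step 2: Sum of squared deviations from the mean: 4098.7273
Step 3: Population variance = 4098.7273 / 11 = 372.6116
Step 4: Standard deviation = sqrt(372.6116) = 19.3031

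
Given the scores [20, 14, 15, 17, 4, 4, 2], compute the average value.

10.8571

Step 1: Sum all values: 20 + 14 + 15 + 17 + 4 + 4 + 2 = 76
Step 2: Count the number of values: n = 7
Step 3: Mean = sum / n = 76 / 7 = 10.8571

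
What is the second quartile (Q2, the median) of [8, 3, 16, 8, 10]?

8

Step 1: Sort the data: [3, 8, 8, 10, 16]
Step 2: n = 5
Step 3: Q2 is the median. Since n is odd, it is the middle value at position 3: 8
Step 4: Q2 = 8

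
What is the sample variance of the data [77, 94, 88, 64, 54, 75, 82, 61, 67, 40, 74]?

241.2727

Step 1: Compute the mean: (77 + 94 + 88 + 64 + 54 + 75 + 82 + 61 + 67 + 40 + 74) / 11 = 70.5455
Step 2: Compute squared deviations from the mean:
  (77 - 70.5455)^2 = 41.6612
  (94 - 70.5455)^2 = 550.1157
  (88 - 70.5455)^2 = 304.6612
  (64 - 70.5455)^2 = 42.843
  (54 - 70.5455)^2 = 273.7521
  (75 - 70.5455)^2 = 19.843
  (82 - 70.5455)^2 = 131.2066
  (61 - 70.5455)^2 = 91.1157
  (67 - 70.5455)^2 = 12.5702
  (40 - 70.5455)^2 = 933.0248
  (74 - 70.5455)^2 = 11.9339
Step 3: Sum of squared deviations = 2412.7273
Step 4: Sample variance = 2412.7273 / 10 = 241.2727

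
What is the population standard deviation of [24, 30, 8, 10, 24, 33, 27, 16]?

8.6023

Step 1: Compute the mean: 21.5
Step 2: Sum of squared deviations from the mean: 592
Step 3: Population variance = 592 / 8 = 74
Step 4: Standard deviation = sqrt(74) = 8.6023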